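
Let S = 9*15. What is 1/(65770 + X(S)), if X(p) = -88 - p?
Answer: 1/65547 ≈ 1.5256e-5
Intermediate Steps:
S = 135
1/(65770 + X(S)) = 1/(65770 + (-88 - 1*135)) = 1/(65770 + (-88 - 135)) = 1/(65770 - 223) = 1/65547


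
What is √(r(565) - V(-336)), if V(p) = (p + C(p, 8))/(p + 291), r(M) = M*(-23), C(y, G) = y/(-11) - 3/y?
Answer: I*√277515356965/4620 ≈ 114.03*I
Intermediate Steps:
C(y, G) = -3/y - y/11 (C(y, G) = y*(-1/11) - 3/y = -y/11 - 3/y = -3/y - y/11)
r(M) = -23*M
V(p) = (-3/p + 10*p/11)/(291 + p) (V(p) = (p + (-3/p - p/11))/(p + 291) = (-3/p + 10*p/11)/(291 + p))
√(r(565) - V(-336)) = √(-23*565 - (-33 + 10*(-336)²)/(11*(-336)*(291 - 336))) = √(-12995 - (-1)*(-33 + 10*112896)/(11*336*(-45))) = √(-12995 - (-1)*(-1)*(-33 + 1128960)/(11*336*45)) = √(-12995 - (-1)*(-1)*1128927/(11*336*45)) = √(-12995 - 1*376309/55440) = √(-12995 - 376309/55440) = √(-720819109/55440) = I*√277515356965/4620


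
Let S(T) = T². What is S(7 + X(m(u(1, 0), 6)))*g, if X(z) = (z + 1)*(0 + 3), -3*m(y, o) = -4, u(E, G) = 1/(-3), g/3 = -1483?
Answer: -872004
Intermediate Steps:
g = -4449 (g = 3*(-1483) = -4449)
u(E, G) = -⅓
m(y, o) = 4/3 (m(y, o) = -⅓*(-4) = 4/3)
X(z) = 3 + 3*z (X(z) = (1 + z)*3 = 3 + 3*z)
S(7 + X(m(u(1, 0), 6)))*g = (7 + (3 + 3*(4/3)))²*(-4449) = (7 + (3 + 4))²*(-4449) = (7 + 7)²*(-4449) = 14²*(-4449) = 196*(-4449) = -872004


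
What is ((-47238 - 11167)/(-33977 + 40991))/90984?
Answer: -58405/638161776 ≈ -9.1521e-5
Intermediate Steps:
((-47238 - 11167)/(-33977 + 40991))/90984 = -58405/7014*(1/90984) = -58405*1/7014*(1/90984) = -58405/7014*1/90984 = -58405/638161776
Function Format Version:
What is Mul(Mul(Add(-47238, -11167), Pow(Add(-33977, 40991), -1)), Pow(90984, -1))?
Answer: Rational(-58405, 638161776) ≈ -9.1521e-5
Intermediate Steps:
Mul(Mul(Add(-47238, -11167), Pow(Add(-33977, 40991), -1)), Pow(90984, -1)) = Mul(Mul(-58405, Pow(7014, -1)), Rational(1, 90984)) = Mul(Mul(-58405, Rational(1, 7014)), Rational(1, 90984)) = Mul(Rational(-58405, 7014), Rational(1, 90984)) = Rational(-58405, 638161776)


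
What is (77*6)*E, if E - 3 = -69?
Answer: -30492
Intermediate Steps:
E = -66 (E = 3 - 69 = -66)
(77*6)*E = (77*6)*(-66) = 462*(-66) = -30492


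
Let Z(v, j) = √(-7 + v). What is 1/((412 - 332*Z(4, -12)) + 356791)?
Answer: 357203/127594313881 + 332*I*√3/127594313881 ≈ 2.7995e-6 + 4.5068e-9*I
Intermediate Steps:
1/((412 - 332*Z(4, -12)) + 356791) = 1/((412 - 332*√(-7 + 4)) + 356791) = 1/((412 - 332*I*√3) + 356791) = 1/(357203 - 332*I*√3)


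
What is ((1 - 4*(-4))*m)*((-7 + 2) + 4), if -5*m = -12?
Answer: -204/5 ≈ -40.800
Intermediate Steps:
m = 12/5 (m = -⅕*(-12) = 12/5 ≈ 2.4000)
((1 - 4*(-4))*m)*((-7 + 2) + 4) = ((1 - 4*(-4))*(12/5))*((-7 + 2) + 4) = ((1 + 16)*(12/5))*(-5 + 4) = (17*(12/5))*(-1) = (204/5)*(-1) = -204/5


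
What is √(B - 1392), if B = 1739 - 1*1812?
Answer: I*√1465 ≈ 38.275*I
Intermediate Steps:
B = -73 (B = 1739 - 1812 = -73)
√(B - 1392) = √(-73 - 1392) = √(-1465) = I*√1465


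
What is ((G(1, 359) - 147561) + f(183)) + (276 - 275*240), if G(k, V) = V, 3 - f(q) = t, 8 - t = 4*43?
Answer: -212759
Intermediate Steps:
t = -164 (t = 8 - 4*43 = 8 - 1*172 = 8 - 172 = -164)
f(q) = 167 (f(q) = 3 - 1*(-164) = 3 + 164 = 167)
((G(1, 359) - 147561) + f(183)) + (276 - 275*240) = ((359 - 147561) + 167) + (276 - 275*240) = (-147202 + 167) + (276 - 66000) = -147035 - 65724 = -212759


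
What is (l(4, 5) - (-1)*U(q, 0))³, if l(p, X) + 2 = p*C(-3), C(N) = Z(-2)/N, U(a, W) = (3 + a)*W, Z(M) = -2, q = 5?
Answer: 8/27 ≈ 0.29630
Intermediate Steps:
U(a, W) = W*(3 + a)
C(N) = -2/N
l(p, X) = -2 + 2*p/3 (l(p, X) = -2 + p*(-2/(-3)) = -2 + p*(-2*(-⅓)) = -2 + p*(⅔) = -2 + 2*p/3)
(l(4, 5) - (-1)*U(q, 0))³ = ((-2 + (⅔)*4) - (-1)*0*(3 + 5))³ = ((-2 + 8/3) - (-1)*0*8)³ = (⅔ - (-1)*0)³ = (⅔ - 1*0)³ = (⅔ + 0)³ = (⅔)³ = 8/27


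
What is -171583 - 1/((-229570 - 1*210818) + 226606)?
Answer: -36681356905/213782 ≈ -1.7158e+5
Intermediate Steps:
-171583 - 1/((-229570 - 1*210818) + 226606) = -171583 - 1/((-229570 - 210818) + 226606) = -171583 - 1/(-440388 + 226606) = -171583 - 1/(-213782) = -171583 - 1*(-1/213782) = -171583 + 1/213782 = -36681356905/213782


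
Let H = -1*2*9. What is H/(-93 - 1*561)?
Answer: 3/109 ≈ 0.027523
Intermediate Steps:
H = -18 (H = -2*9 = -18)
H/(-93 - 1*561) = -18/(-93 - 1*561) = -18/(-93 - 561) = -18/(-654) = -1/654*(-18) = 3/109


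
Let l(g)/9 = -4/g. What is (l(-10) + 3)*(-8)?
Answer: -264/5 ≈ -52.800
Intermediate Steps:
l(g) = -36/g (l(g) = 9*(-4/g) = -36/g)
(l(-10) + 3)*(-8) = (-36/(-10) + 3)*(-8) = (-36*(-⅒) + 3)*(-8) = (18/5 + 3)*(-8) = (33/5)*(-8) = -264/5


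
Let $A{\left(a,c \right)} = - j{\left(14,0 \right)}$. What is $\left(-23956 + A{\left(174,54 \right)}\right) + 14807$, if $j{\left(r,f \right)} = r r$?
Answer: $-9345$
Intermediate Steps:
$j{\left(r,f \right)} = r^{2}$
$A{\left(a,c \right)} = -196$ ($A{\left(a,c \right)} = - 14^{2} = \left(-1\right) 196 = -196$)
$\left(-23956 + A{\left(174,54 \right)}\right) + 14807 = \left(-23956 - 196\right) + 14807 = -24152 + 14807 = -9345$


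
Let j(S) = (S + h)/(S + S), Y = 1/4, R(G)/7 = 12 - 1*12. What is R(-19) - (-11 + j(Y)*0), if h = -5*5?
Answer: 11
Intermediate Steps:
R(G) = 0 (R(G) = 7*(12 - 1*12) = 7*(12 - 12) = 7*0 = 0)
h = -25
Y = ¼ (Y = 1*(¼) = ¼ ≈ 0.25000)
j(S) = (-25 + S)/(2*S) (j(S) = (S - 25)/(S + S) = (-25 + S)/((2*S)) = (-25 + S)*(1/(2*S)) = (-25 + S)/(2*S))
R(-19) - (-11 + j(Y)*0) = 0 - (-11 + ((-25 + ¼)/(2*(¼)))*0) = 0 - (-11 + ((½)*4*(-99/4))*0) = 0 - (-11 - 99/2*0) = 0 - (-11 + 0) = 0 - 1*(-11) = 0 + 11 = 11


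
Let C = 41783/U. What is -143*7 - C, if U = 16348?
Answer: -16406131/16348 ≈ -1003.6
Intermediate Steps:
C = 41783/16348 ≈ 2.5558
-143*7 - C = -143*7 - 1*41783/16348 = -1001 - 41783/16348 = -16406131/16348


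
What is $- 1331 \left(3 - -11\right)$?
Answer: $-18634$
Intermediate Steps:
$- 1331 \left(3 - -11\right) = - 1331 \left(3 + 11\right) = \left(-1331\right) 14 = -18634$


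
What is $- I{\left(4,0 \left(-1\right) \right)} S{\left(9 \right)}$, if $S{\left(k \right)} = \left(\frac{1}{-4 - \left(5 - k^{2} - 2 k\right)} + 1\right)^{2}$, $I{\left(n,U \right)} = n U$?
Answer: $0$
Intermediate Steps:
$I{\left(n,U \right)} = U n$
$S{\left(k \right)} = \left(1 + \frac{1}{-9 + k^{2} + 2 k}\right)^{2}$ ($S{\left(k \right)} = \left(\frac{1}{-4 + \left(-5 + k^{2} + 2 k\right)} + 1\right)^{2} = \left(\frac{1}{-9 + k^{2} + 2 k} + 1\right)^{2} = \left(1 + \frac{1}{-9 + k^{2} + 2 k}\right)^{2}$)
$- I{\left(4,0 \left(-1\right) \right)} S{\left(9 \right)} = - 0 \left(-1\right) 4 \frac{\left(-8 + 9^{2} + 2 \cdot 9\right)^{2}}{\left(-9 + 9^{2} + 2 \cdot 9\right)^{2}} = - 0 \cdot 4 \frac{\left(-8 + 81 + 18\right)^{2}}{\left(-9 + 81 + 18\right)^{2}} = \left(-1\right) 0 \frac{91^{2}}{8100} = 0 \cdot \frac{1}{8100} \cdot 8281 = 0 \cdot \frac{8281}{8100} = 0$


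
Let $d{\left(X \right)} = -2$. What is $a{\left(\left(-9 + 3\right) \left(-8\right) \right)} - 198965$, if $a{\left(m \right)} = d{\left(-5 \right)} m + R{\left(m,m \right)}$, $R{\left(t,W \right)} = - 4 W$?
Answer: $-199253$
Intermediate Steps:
$a{\left(m \right)} = - 6 m$ ($a{\left(m \right)} = - 2 m - 4 m = - 6 m$)
$a{\left(\left(-9 + 3\right) \left(-8\right) \right)} - 198965 = - 6 \left(-9 + 3\right) \left(-8\right) - 198965 = - 6 \left(\left(-6\right) \left(-8\right)\right) - 198965 = \left(-6\right) 48 - 198965 = -288 - 198965 = -199253$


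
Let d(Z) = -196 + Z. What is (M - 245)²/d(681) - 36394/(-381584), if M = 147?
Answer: 1841191913/92534120 ≈ 19.897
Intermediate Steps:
(M - 245)²/d(681) - 36394/(-381584) = (147 - 245)²/(-196 + 681) - 36394/(-381584) = (-98)²/485 - 36394*(-1/381584) = 9604*(1/485) + 18197/190792 = 9604/485 + 18197/190792 = 1841191913/92534120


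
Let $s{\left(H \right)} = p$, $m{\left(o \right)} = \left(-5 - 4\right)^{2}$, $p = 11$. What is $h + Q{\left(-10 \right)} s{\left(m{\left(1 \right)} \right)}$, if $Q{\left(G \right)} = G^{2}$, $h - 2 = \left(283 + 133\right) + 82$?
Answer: $1600$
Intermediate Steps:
$h = 500$ ($h = 2 + \left(\left(283 + 133\right) + 82\right) = 2 + \left(416 + 82\right) = 2 + 498 = 500$)
$m{\left(o \right)} = 81$ ($m{\left(o \right)} = \left(-9\right)^{2} = 81$)
$s{\left(H \right)} = 11$
$h + Q{\left(-10 \right)} s{\left(m{\left(1 \right)} \right)} = 500 + \left(-10\right)^{2} \cdot 11 = 500 + 100 \cdot 11 = 500 + 1100 = 1600$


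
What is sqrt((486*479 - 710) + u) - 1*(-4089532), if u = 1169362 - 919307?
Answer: 4089532 + 3*sqrt(53571) ≈ 4.0902e+6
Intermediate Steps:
u = 250055
sqrt((486*479 - 710) + u) - 1*(-4089532) = sqrt((486*479 - 710) + 250055) - 1*(-4089532) = sqrt((232794 - 710) + 250055) + 4089532 = sqrt(232084 + 250055) + 4089532 = sqrt(482139) + 4089532 = 3*sqrt(53571) + 4089532 = 4089532 + 3*sqrt(53571)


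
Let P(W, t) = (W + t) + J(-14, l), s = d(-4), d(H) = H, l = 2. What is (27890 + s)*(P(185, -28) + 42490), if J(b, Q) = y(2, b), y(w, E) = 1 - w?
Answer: 1189226356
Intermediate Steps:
J(b, Q) = -1 (J(b, Q) = 1 - 1*2 = 1 - 2 = -1)
s = -4
P(W, t) = -1 + W + t (P(W, t) = (W + t) - 1 = -1 + W + t)
(27890 + s)*(P(185, -28) + 42490) = (27890 - 4)*((-1 + 185 - 28) + 42490) = 27886*(156 + 42490) = 27886*42646 = 1189226356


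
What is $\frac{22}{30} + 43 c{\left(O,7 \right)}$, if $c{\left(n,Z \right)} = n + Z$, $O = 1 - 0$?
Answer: $\frac{5171}{15} \approx 344.73$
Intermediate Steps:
$O = 1$ ($O = 1 + 0 = 1$)
$c{\left(n,Z \right)} = Z + n$
$\frac{22}{30} + 43 c{\left(O,7 \right)} = \frac{22}{30} + 43 \left(7 + 1\right) = 22 \cdot \frac{1}{30} + 43 \cdot 8 = \frac{11}{15} + 344 = \frac{5171}{15}$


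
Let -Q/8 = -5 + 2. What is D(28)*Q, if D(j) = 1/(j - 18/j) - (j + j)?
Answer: -514416/383 ≈ -1343.1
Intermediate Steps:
Q = 24 (Q = -8*(-5 + 2) = -8*(-3) = 24)
D(j) = 1/(j - 18/j) - 2*j
D(28)*Q = (28*(37 - 2*28²)/(-18 + 28²))*24 = (28*(37 - 2*784)/(-18 + 784))*24 = (28*(37 - 1568)/766)*24 = (28*(1/766)*(-1531))*24 = -21434/383*24 = -514416/383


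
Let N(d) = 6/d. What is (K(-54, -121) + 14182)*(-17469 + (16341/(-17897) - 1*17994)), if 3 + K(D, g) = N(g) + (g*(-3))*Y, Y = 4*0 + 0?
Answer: -1088920930746756/2165537 ≈ -5.0284e+8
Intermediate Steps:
Y = 0 (Y = 0 + 0 = 0)
K(D, g) = -3 + 6/g (K(D, g) = -3 + (6/g + (g*(-3))*0) = -3 + (6/g - 3*g*0) = -3 + (6/g + 0) = -3 + 6/g)
(K(-54, -121) + 14182)*(-17469 + (16341/(-17897) - 1*17994)) = ((-3 + 6/(-121)) + 14182)*(-17469 + (16341/(-17897) - 1*17994)) = ((-3 + 6*(-1/121)) + 14182)*(-17469 + (16341*(-1/17897) - 17994)) = ((-3 - 6/121) + 14182)*(-17469 + (-16341/17897 - 17994)) = (-369/121 + 14182)*(-17469 - 322054959/17897) = (1715653/121)*(-634697652/17897) = -1088920930746756/2165537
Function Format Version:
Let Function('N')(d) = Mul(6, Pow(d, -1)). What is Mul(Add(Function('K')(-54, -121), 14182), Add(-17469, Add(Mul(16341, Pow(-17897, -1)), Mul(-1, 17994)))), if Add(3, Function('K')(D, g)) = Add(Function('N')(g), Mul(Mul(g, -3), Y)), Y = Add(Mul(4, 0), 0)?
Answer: Rational(-1088920930746756, 2165537) ≈ -5.0284e+8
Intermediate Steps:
Y = 0 (Y = Add(0, 0) = 0)
Function('K')(D, g) = Add(-3, Mul(6, Pow(g, -1))) (Function('K')(D, g) = Add(-3, Add(Mul(6, Pow(g, -1)), Mul(Mul(g, -3), 0))) = Add(-3, Add(Mul(6, Pow(g, -1)), Mul(Mul(-3, g), 0))) = Add(-3, Add(Mul(6, Pow(g, -1)), 0)) = Add(-3, Mul(6, Pow(g, -1))))
Mul(Add(Function('K')(-54, -121), 14182), Add(-17469, Add(Mul(16341, Pow(-17897, -1)), Mul(-1, 17994)))) = Mul(Add(Add(-3, Mul(6, Pow(-121, -1))), 14182), Add(-17469, Add(Mul(16341, Pow(-17897, -1)), Mul(-1, 17994)))) = Mul(Add(Add(-3, Mul(6, Rational(-1, 121))), 14182), Add(-17469, Add(Mul(16341, Rational(-1, 17897)), -17994))) = Mul(Add(Add(-3, Rational(-6, 121)), 14182), Add(-17469, Add(Rational(-16341, 17897), -17994))) = Mul(Add(Rational(-369, 121), 14182), Add(-17469, Rational(-322054959, 17897))) = Mul(Rational(1715653, 121), Rational(-634697652, 17897)) = Rational(-1088920930746756, 2165537)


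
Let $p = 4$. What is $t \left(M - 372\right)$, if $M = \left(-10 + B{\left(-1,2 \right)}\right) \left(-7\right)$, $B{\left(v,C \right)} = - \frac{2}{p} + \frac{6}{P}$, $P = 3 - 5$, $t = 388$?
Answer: $-107670$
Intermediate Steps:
$P = -2$ ($P = 3 - 5 = -2$)
$B{\left(v,C \right)} = - \frac{7}{2}$ ($B{\left(v,C \right)} = - \frac{2}{4} + \frac{6}{-2} = \left(-2\right) \frac{1}{4} + 6 \left(- \frac{1}{2}\right) = - \frac{1}{2} - 3 = - \frac{7}{2}$)
$M = \frac{189}{2}$ ($M = \left(-10 - \frac{7}{2}\right) \left(-7\right) = \left(- \frac{27}{2}\right) \left(-7\right) = \frac{189}{2} \approx 94.5$)
$t \left(M - 372\right) = 388 \left(\frac{189}{2} - 372\right) = 388 \left(- \frac{555}{2}\right) = -107670$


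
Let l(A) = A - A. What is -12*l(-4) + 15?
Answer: 15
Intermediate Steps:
l(A) = 0
-12*l(-4) + 15 = -12*0 + 15 = 0 + 15 = 15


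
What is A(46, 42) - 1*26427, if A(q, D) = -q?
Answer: -26473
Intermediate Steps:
A(46, 42) - 1*26427 = -1*46 - 1*26427 = -46 - 26427 = -26473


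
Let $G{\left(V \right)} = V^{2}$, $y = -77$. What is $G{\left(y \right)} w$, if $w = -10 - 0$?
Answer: $-59290$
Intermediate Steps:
$w = -10$ ($w = -10 + 0 = -10$)
$G{\left(y \right)} w = \left(-77\right)^{2} \left(-10\right) = 5929 \left(-10\right) = -59290$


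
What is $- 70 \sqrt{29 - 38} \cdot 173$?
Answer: $- 36330 i \approx - 36330.0 i$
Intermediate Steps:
$- 70 \sqrt{29 - 38} \cdot 173 = - 70 \sqrt{-9} \cdot 173 = - 70 \cdot 3 i 173 = - 210 i 173 = - 36330 i$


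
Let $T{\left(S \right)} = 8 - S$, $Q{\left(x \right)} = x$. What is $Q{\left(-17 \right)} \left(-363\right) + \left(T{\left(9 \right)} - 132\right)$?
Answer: $6038$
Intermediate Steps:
$Q{\left(-17 \right)} \left(-363\right) + \left(T{\left(9 \right)} - 132\right) = \left(-17\right) \left(-363\right) + \left(\left(8 - 9\right) - 132\right) = 6171 + \left(\left(8 - 9\right) - 132\right) = 6171 - 133 = 6038$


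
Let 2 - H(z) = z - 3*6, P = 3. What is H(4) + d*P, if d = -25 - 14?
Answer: -101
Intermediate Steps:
H(z) = 20 - z (H(z) = 2 - (z - 3*6) = 2 - (z - 18) = 2 - (-18 + z) = 2 + (18 - z) = 20 - z)
d = -39
H(4) + d*P = (20 - 1*4) - 39*3 = (20 - 4) - 117 = 16 - 117 = -101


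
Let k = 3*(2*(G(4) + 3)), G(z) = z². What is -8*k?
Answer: -912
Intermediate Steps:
k = 114 (k = 3*(2*(4² + 3)) = 3*(2*(16 + 3)) = 3*(2*19) = 3*38 = 114)
-8*k = -8*114 = -912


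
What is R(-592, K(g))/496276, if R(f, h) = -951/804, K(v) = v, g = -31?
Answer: -317/133001968 ≈ -2.3834e-6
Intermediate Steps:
R(f, h) = -317/268 (R(f, h) = -951*1/804 = -317/268)
R(-592, K(g))/496276 = -317/268/496276 = -317/268*1/496276 = -317/133001968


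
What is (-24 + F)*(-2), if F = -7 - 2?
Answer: 66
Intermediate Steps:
F = -9
(-24 + F)*(-2) = (-24 - 9)*(-2) = -33*(-2) = 66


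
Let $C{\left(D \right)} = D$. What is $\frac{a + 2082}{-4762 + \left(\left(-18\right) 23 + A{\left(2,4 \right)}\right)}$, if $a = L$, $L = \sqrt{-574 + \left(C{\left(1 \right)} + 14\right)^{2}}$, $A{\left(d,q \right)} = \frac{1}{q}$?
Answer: $- \frac{2776}{6901} - \frac{4 i \sqrt{349}}{20703} \approx -0.40226 - 0.0036094 i$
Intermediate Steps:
$L = i \sqrt{349}$ ($L = \sqrt{-574 + \left(1 + 14\right)^{2}} = \sqrt{-574 + 15^{2}} = \sqrt{-574 + 225} = \sqrt{-349} = i \sqrt{349} \approx 18.682 i$)
$a = i \sqrt{349} \approx 18.682 i$
$\frac{a + 2082}{-4762 + \left(\left(-18\right) 23 + A{\left(2,4 \right)}\right)} = \frac{i \sqrt{349} + 2082}{-4762 + \left(\left(-18\right) 23 + \frac{1}{4}\right)} = \frac{2082 + i \sqrt{349}}{-4762 + \left(-414 + \frac{1}{4}\right)} = \frac{2082 + i \sqrt{349}}{-4762 - \frac{1655}{4}} = \frac{2082 + i \sqrt{349}}{- \frac{20703}{4}} = \left(2082 + i \sqrt{349}\right) \left(- \frac{4}{20703}\right) = - \frac{2776}{6901} - \frac{4 i \sqrt{349}}{20703}$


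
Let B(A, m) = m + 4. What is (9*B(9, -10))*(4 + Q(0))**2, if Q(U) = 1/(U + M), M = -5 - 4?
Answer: -2450/3 ≈ -816.67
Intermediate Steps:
B(A, m) = 4 + m
M = -9
Q(U) = 1/(-9 + U) (Q(U) = 1/(U - 9) = 1/(-9 + U))
(9*B(9, -10))*(4 + Q(0))**2 = (9*(4 - 10))*(4 + 1/(-9 + 0))**2 = (9*(-6))*(4 + 1/(-9))**2 = -54*(4 - 1/9)**2 = -54*(35/9)**2 = -54*1225/81 = -2450/3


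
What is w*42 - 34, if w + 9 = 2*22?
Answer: 1436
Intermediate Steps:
w = 35 (w = -9 + 2*22 = -9 + 44 = 35)
w*42 - 34 = 35*42 - 34 = 1470 - 34 = 1436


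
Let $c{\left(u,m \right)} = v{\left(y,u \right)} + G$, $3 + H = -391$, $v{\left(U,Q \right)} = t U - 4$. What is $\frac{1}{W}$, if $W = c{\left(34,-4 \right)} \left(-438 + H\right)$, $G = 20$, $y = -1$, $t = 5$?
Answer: $- \frac{1}{9152} \approx -0.00010927$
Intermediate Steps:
$v{\left(U,Q \right)} = -4 + 5 U$ ($v{\left(U,Q \right)} = 5 U - 4 = -4 + 5 U$)
$H = -394$ ($H = -3 - 391 = -394$)
$c{\left(u,m \right)} = 11$ ($c{\left(u,m \right)} = \left(-4 + 5 \left(-1\right)\right) + 20 = \left(-4 - 5\right) + 20 = -9 + 20 = 11$)
$W = -9152$ ($W = 11 \left(-438 - 394\right) = 11 \left(-832\right) = -9152$)
$\frac{1}{W} = \frac{1}{-9152} = - \frac{1}{9152}$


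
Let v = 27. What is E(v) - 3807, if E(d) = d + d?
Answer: -3753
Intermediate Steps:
E(d) = 2*d
E(v) - 3807 = 2*27 - 3807 = 54 - 3807 = -3753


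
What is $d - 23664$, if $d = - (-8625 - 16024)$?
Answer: $985$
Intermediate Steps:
$d = 24649$ ($d = - (-8625 - 16024) = \left(-1\right) \left(-24649\right) = 24649$)
$d - 23664 = 24649 - 23664 = 985$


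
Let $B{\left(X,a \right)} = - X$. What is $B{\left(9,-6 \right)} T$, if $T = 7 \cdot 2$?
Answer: $-126$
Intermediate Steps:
$T = 14$
$B{\left(9,-6 \right)} T = \left(-1\right) 9 \cdot 14 = \left(-9\right) 14 = -126$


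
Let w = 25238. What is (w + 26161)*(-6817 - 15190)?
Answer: -1131137793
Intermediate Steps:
(w + 26161)*(-6817 - 15190) = (25238 + 26161)*(-6817 - 15190) = 51399*(-22007) = -1131137793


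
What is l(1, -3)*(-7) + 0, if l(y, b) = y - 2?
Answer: 7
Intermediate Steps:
l(y, b) = -2 + y
l(1, -3)*(-7) + 0 = (-2 + 1)*(-7) + 0 = -1*(-7) + 0 = 7 + 0 = 7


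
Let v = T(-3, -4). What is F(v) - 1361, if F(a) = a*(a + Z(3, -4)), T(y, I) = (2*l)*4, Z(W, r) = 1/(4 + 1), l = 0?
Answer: -1361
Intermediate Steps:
Z(W, r) = ⅕ (Z(W, r) = 1/5 = ⅕)
T(y, I) = 0 (T(y, I) = (2*0)*4 = 0*4 = 0)
v = 0
F(a) = a*(⅕ + a) (F(a) = a*(a + ⅕) = a*(⅕ + a))
F(v) - 1361 = 0*(⅕ + 0) - 1361 = 0*(⅕) - 1361 = 0 - 1361 = -1361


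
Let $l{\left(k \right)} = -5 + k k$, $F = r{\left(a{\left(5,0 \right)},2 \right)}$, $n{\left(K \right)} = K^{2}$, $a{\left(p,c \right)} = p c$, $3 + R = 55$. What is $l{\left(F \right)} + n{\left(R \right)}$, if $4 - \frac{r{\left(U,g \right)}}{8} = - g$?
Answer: $5003$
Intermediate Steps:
$R = 52$ ($R = -3 + 55 = 52$)
$a{\left(p,c \right)} = c p$
$r{\left(U,g \right)} = 32 + 8 g$ ($r{\left(U,g \right)} = 32 - 8 \left(- g\right) = 32 + 8 g$)
$F = 48$ ($F = 32 + 8 \cdot 2 = 32 + 16 = 48$)
$l{\left(k \right)} = -5 + k^{2}$
$l{\left(F \right)} + n{\left(R \right)} = \left(-5 + 48^{2}\right) + 52^{2} = \left(-5 + 2304\right) + 2704 = 2299 + 2704 = 5003$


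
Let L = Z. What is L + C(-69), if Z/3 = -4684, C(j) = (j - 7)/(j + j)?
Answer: -969550/69 ≈ -14051.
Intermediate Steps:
C(j) = (-7 + j)/(2*j) (C(j) = (-7 + j)/((2*j)) = (-7 + j)*(1/(2*j)) = (-7 + j)/(2*j))
Z = -14052 (Z = 3*(-4684) = -14052)
L = -14052
L + C(-69) = -14052 + (1/2)*(-7 - 69)/(-69) = -14052 + (1/2)*(-1/69)*(-76) = -14052 + 38/69 = -969550/69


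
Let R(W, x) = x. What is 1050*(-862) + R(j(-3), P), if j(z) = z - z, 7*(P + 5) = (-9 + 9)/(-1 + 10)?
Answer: -905105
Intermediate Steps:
P = -5 (P = -5 + ((-9 + 9)/(-1 + 10))/7 = -5 + (0/9)/7 = -5 + (0*(1/9))/7 = -5 + (1/7)*0 = -5 + 0 = -5)
j(z) = 0
1050*(-862) + R(j(-3), P) = 1050*(-862) - 5 = -905100 - 5 = -905105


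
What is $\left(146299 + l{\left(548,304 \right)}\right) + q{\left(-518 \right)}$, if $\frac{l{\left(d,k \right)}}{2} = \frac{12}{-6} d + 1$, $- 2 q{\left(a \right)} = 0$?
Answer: $144109$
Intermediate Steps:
$q{\left(a \right)} = 0$ ($q{\left(a \right)} = \left(- \frac{1}{2}\right) 0 = 0$)
$l{\left(d,k \right)} = 2 - 4 d$ ($l{\left(d,k \right)} = 2 \left(\frac{12}{-6} d + 1\right) = 2 \left(12 \left(- \frac{1}{6}\right) d + 1\right) = 2 \left(- 2 d + 1\right) = 2 \left(1 - 2 d\right) = 2 - 4 d$)
$\left(146299 + l{\left(548,304 \right)}\right) + q{\left(-518 \right)} = \left(146299 + \left(2 - 2192\right)\right) + 0 = \left(146299 - 2190\right) + 0 = 144109 + 0 = 144109$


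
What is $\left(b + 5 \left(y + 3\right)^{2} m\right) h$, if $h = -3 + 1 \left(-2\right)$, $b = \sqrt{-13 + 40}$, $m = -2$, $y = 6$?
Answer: $4050 - 15 \sqrt{3} \approx 4024.0$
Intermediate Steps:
$b = 3 \sqrt{3}$ ($b = \sqrt{27} = 3 \sqrt{3} \approx 5.1962$)
$h = -5$ ($h = -3 - 2 = -5$)
$\left(b + 5 \left(y + 3\right)^{2} m\right) h = \left(3 \sqrt{3} + 5 \left(6 + 3\right)^{2} \left(-2\right)\right) \left(-5\right) = \left(3 \sqrt{3} + 5 \cdot 9^{2} \left(-2\right)\right) \left(-5\right) = \left(3 \sqrt{3} + 5 \cdot 81 \left(-2\right)\right) \left(-5\right) = \left(3 \sqrt{3} + 405 \left(-2\right)\right) \left(-5\right) = \left(3 \sqrt{3} - 810\right) \left(-5\right) = \left(-810 + 3 \sqrt{3}\right) \left(-5\right) = 4050 - 15 \sqrt{3}$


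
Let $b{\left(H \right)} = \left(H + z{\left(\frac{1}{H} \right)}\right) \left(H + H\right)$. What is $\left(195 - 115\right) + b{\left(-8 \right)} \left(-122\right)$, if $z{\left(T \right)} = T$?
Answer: $-15780$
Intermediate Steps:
$b{\left(H \right)} = 2 H \left(H + \frac{1}{H}\right)$ ($b{\left(H \right)} = \left(H + \frac{1}{H}\right) \left(H + H\right) = \left(H + \frac{1}{H}\right) 2 H = 2 H \left(H + \frac{1}{H}\right)$)
$\left(195 - 115\right) + b{\left(-8 \right)} \left(-122\right) = \left(195 - 115\right) + \left(2 + 2 \left(-8\right)^{2}\right) \left(-122\right) = \left(195 - 115\right) + \left(2 + 2 \cdot 64\right) \left(-122\right) = 80 + \left(2 + 128\right) \left(-122\right) = 80 + 130 \left(-122\right) = 80 - 15860 = -15780$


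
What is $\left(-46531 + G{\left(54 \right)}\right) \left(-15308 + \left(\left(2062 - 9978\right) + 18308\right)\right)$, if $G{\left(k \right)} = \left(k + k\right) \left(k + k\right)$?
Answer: $171406172$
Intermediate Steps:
$G{\left(k \right)} = 4 k^{2}$ ($G{\left(k \right)} = 2 k 2 k = 4 k^{2}$)
$\left(-46531 + G{\left(54 \right)}\right) \left(-15308 + \left(\left(2062 - 9978\right) + 18308\right)\right) = \left(-46531 + 4 \cdot 54^{2}\right) \left(-15308 + \left(\left(2062 - 9978\right) + 18308\right)\right) = \left(-46531 + 4 \cdot 2916\right) \left(-15308 + \left(-7916 + 18308\right)\right) = \left(-46531 + 11664\right) \left(-15308 + 10392\right) = \left(-34867\right) \left(-4916\right) = 171406172$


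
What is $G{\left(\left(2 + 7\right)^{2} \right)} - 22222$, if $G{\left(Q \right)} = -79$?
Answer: $-22301$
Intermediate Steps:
$G{\left(\left(2 + 7\right)^{2} \right)} - 22222 = -79 - 22222 = -22301$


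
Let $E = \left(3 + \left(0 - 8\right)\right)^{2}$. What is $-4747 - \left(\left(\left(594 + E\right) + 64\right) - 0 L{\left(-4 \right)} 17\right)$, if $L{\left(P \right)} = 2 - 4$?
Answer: $-5430$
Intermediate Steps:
$L{\left(P \right)} = -2$
$E = 25$ ($E = \left(3 + \left(0 - 8\right)\right)^{2} = \left(3 - 8\right)^{2} = \left(-5\right)^{2} = 25$)
$-4747 - \left(\left(\left(594 + E\right) + 64\right) - 0 L{\left(-4 \right)} 17\right) = -4747 - \left(\left(\left(594 + 25\right) + 64\right) - 0 \left(-2\right) 17\right) = -4747 - \left(\left(619 + 64\right) - 0 \cdot 17\right) = -4747 - \left(683 - 0\right) = -4747 - \left(683 + 0\right) = -4747 - 683 = -5430$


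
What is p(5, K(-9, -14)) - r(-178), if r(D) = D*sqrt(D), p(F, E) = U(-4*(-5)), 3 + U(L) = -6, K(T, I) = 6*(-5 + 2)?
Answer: -9 + 178*I*sqrt(178) ≈ -9.0 + 2374.8*I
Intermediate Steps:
K(T, I) = -18 (K(T, I) = 6*(-3) = -18)
U(L) = -9 (U(L) = -3 - 6 = -9)
p(F, E) = -9
r(D) = D**(3/2)
p(5, K(-9, -14)) - r(-178) = -9 - (-178)**(3/2) = -9 - (-178)*I*sqrt(178) = -9 + 178*I*sqrt(178)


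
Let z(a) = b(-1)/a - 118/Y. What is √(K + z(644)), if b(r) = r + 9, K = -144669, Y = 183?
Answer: I*√125583131829477/29463 ≈ 380.35*I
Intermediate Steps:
b(r) = 9 + r
z(a) = -118/183 + 8/a (z(a) = (9 - 1)/a - 118/183 = 8/a - 118*1/183 = 8/a - 118/183 = -118/183 + 8/a)
√(K + z(644)) = √(-144669 + (-118/183 + 8/644)) = √(-144669 + (-118/183 + 8*(1/644))) = √(-144669 + (-118/183 + 2/161)) = √(-144669 - 18632/29463) = √(-4262401379/29463) = I*√125583131829477/29463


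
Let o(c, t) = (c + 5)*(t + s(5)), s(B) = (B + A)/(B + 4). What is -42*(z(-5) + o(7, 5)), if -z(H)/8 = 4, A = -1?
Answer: -1400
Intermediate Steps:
z(H) = -32 (z(H) = -8*4 = -32)
s(B) = (-1 + B)/(4 + B) (s(B) = (B - 1)/(B + 4) = (-1 + B)/(4 + B))
o(c, t) = (5 + c)*(4/9 + t) (o(c, t) = (c + 5)*(t + (-1 + 5)/(4 + 5)) = (5 + c)*(t + 4/9) = (5 + c)*(4/9 + t))
-42*(z(-5) + o(7, 5)) = -42*(-32 + (20/9 + 5*5 + (4/9)*7 + 7*5)) = -42*(-32 + (20/9 + 25 + 28/9 + 35)) = -42*(-32 + 196/3) = -42*100/3 = -1400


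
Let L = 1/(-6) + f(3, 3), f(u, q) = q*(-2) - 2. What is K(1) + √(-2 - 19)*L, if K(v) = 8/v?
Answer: 8 - 49*I*√21/6 ≈ 8.0 - 37.424*I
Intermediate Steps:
f(u, q) = -2 - 2*q (f(u, q) = -2*q - 2 = -2 - 2*q)
L = -49/6 (L = 1/(-6) + (-2 - 2*3) = -⅙ + (-2 - 6) = -⅙ - 8 = -49/6 ≈ -8.1667)
K(1) + √(-2 - 19)*L = 8/1 + √(-2 - 19)*(-49/6) = 8*1 + √(-21)*(-49/6) = 8 + (I*√21)*(-49/6) = 8 - 49*I*√21/6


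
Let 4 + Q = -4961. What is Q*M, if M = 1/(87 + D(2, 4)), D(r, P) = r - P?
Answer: -993/17 ≈ -58.412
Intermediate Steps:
Q = -4965 (Q = -4 - 4961 = -4965)
M = 1/85 (M = 1/(87 + (2 - 1*4)) = 1/(87 + (2 - 4)) = 1/(87 - 2) = 1/85 ≈ 0.011765)
Q*M = -4965*1/85 = -993/17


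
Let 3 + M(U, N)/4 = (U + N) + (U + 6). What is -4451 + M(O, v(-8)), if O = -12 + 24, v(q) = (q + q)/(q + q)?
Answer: -4339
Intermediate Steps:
v(q) = 1 (v(q) = (2*q)/((2*q)) = (2*q)*(1/(2*q)) = 1)
O = 12
M(U, N) = 12 + 4*N + 8*U (M(U, N) = -12 + 4*((U + N) + (U + 6)) = -12 + 4*((N + U) + (6 + U)) = -12 + 4*(6 + N + 2*U) = -12 + (24 + 4*N + 8*U) = 12 + 4*N + 8*U)
-4451 + M(O, v(-8)) = -4451 + (12 + 4*1 + 8*12) = -4451 + (12 + 4 + 96) = -4451 + 112 = -4339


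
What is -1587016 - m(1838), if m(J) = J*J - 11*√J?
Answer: -4965260 + 11*√1838 ≈ -4.9648e+6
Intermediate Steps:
m(J) = J² - 11*√J
-1587016 - m(1838) = -1587016 - (1838² - 11*√1838) = -1587016 - (3378244 - 11*√1838) = -1587016 + (-3378244 + 11*√1838) = -4965260 + 11*√1838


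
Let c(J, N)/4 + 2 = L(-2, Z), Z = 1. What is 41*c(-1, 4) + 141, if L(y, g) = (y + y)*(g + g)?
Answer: -1499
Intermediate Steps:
L(y, g) = 4*g*y (L(y, g) = (2*y)*(2*g) = 4*g*y)
c(J, N) = -40 (c(J, N) = -8 + 4*(4*1*(-2)) = -8 + 4*(-8) = -8 - 32 = -40)
41*c(-1, 4) + 141 = 41*(-40) + 141 = -1640 + 141 = -1499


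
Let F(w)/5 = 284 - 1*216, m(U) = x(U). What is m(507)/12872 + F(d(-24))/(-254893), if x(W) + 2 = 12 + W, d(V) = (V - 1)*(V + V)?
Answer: 127403201/3280982696 ≈ 0.038831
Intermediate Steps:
d(V) = 2*V*(-1 + V) (d(V) = (-1 + V)*(2*V) = 2*V*(-1 + V))
x(W) = 10 + W (x(W) = -2 + (12 + W) = 10 + W)
m(U) = 10 + U
F(w) = 340 (F(w) = 5*(284 - 1*216) = 5*(284 - 216) = 5*68 = 340)
m(507)/12872 + F(d(-24))/(-254893) = (10 + 507)/12872 + 340/(-254893) = 517*(1/12872) + 340*(-1/254893) = 517/12872 - 340/254893 = 127403201/3280982696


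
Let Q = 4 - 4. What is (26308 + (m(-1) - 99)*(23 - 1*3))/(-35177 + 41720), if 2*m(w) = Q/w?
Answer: 24328/6543 ≈ 3.7182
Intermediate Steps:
Q = 0
m(w) = 0 (m(w) = (0/w)/2 = (½)*0 = 0)
(26308 + (m(-1) - 99)*(23 - 1*3))/(-35177 + 41720) = (26308 + (0 - 99)*(23 - 1*3))/(-35177 + 41720) = (26308 - 99*(23 - 3))/6543 = (26308 - 99*20)*(1/6543) = (26308 - 1980)*(1/6543) = 24328*(1/6543) = 24328/6543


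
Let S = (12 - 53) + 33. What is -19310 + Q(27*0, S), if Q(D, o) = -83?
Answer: -19393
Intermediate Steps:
S = -8 (S = -41 + 33 = -8)
-19310 + Q(27*0, S) = -19310 - 83 = -19393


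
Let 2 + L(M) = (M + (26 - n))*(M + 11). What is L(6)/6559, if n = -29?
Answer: 1035/6559 ≈ 0.15780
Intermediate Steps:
L(M) = -2 + (11 + M)*(55 + M) (L(M) = -2 + (M + (26 - 1*(-29)))*(M + 11) = -2 + (M + (26 + 29))*(11 + M) = -2 + (M + 55)*(11 + M) = -2 + (55 + M)*(11 + M) = -2 + (11 + M)*(55 + M))
L(6)/6559 = (603 + 6**2 + 66*6)/6559 = (603 + 36 + 396)*(1/6559) = 1035*(1/6559) = 1035/6559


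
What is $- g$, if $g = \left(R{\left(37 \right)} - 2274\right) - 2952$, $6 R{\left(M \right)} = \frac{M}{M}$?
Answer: $\frac{31355}{6} \approx 5225.8$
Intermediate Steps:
$R{\left(M \right)} = \frac{1}{6}$ ($R{\left(M \right)} = \frac{M \frac{1}{M}}{6} = \frac{1}{6} \cdot 1 = \frac{1}{6}$)
$g = - \frac{31355}{6}$ ($g = \left(\frac{1}{6} - 2274\right) - 2952 = - \frac{13643}{6} - 2952 = - \frac{31355}{6} \approx -5225.8$)
$- g = \left(-1\right) \left(- \frac{31355}{6}\right) = \frac{31355}{6}$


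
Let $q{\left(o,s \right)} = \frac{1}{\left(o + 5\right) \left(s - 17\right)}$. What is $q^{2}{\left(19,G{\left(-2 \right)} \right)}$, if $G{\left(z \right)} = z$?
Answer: $\frac{1}{207936} \approx 4.8092 \cdot 10^{-6}$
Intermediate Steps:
$q{\left(o,s \right)} = \frac{1}{\left(-17 + s\right) \left(5 + o\right)}$ ($q{\left(o,s \right)} = \frac{1}{\left(5 + o\right) \left(-17 + s\right)} = \frac{1}{\left(-17 + s\right) \left(5 + o\right)}$)
$q^{2}{\left(19,G{\left(-2 \right)} \right)} = \left(\frac{1}{-85 - 323 + 5 \left(-2\right) + 19 \left(-2\right)}\right)^{2} = \left(\frac{1}{-85 - 323 - 10 - 38}\right)^{2} = \left(\frac{1}{-456}\right)^{2} = \left(- \frac{1}{456}\right)^{2} = \frac{1}{207936}$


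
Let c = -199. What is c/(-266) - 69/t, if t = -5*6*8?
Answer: 11019/10640 ≈ 1.0356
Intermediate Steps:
t = -240 (t = -30*8 = -240)
c/(-266) - 69/t = -199/(-266) - 69/(-240) = -199*(-1/266) - 69*(-1/240) = 199/266 + 23/80 = 11019/10640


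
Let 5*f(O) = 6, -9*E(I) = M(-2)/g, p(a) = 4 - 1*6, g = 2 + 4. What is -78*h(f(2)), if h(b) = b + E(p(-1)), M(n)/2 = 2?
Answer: -3952/45 ≈ -87.822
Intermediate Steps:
M(n) = 4 (M(n) = 2*2 = 4)
g = 6
p(a) = -2 (p(a) = 4 - 6 = -2)
E(I) = -2/27 (E(I) = -4/(9*6) = -⅑*⅔ = -2/27)
f(O) = 6/5 (f(O) = (⅕)*6 = 6/5)
h(b) = -2/27 + b (h(b) = b - 2/27 = -2/27 + b)
-78*h(f(2)) = -78*(-2/27 + 6/5) = -78*152/135 = -3952/45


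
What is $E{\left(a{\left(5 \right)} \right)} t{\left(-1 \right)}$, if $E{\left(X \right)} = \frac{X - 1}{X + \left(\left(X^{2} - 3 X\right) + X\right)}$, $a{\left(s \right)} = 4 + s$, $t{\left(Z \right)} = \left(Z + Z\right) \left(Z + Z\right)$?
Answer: $\frac{4}{9} \approx 0.44444$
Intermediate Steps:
$t{\left(Z \right)} = 4 Z^{2}$ ($t{\left(Z \right)} = 2 Z 2 Z = 4 Z^{2}$)
$E{\left(X \right)} = \frac{-1 + X}{X^{2} - X}$ ($E{\left(X \right)} = \frac{-1 + X}{X + \left(X^{2} - 2 X\right)} = \frac{-1 + X}{X^{2} - X}$)
$E{\left(a{\left(5 \right)} \right)} t{\left(-1 \right)} = \frac{4 \left(-1\right)^{2}}{4 + 5} = \frac{4 \cdot 1}{9} = \frac{1}{9} \cdot 4 = \frac{4}{9}$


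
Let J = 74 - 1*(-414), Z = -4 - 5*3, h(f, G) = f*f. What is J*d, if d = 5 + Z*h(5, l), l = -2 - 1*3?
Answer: -229360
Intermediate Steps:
l = -5 (l = -2 - 3 = -5)
h(f, G) = f²
Z = -19 (Z = -4 - 15 = -19)
d = -470 (d = 5 - 19*5² = 5 - 19*25 = 5 - 475 = -470)
J = 488 (J = 74 + 414 = 488)
J*d = 488*(-470) = -229360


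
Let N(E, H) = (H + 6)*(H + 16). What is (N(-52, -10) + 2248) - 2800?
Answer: -576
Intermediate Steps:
N(E, H) = (6 + H)*(16 + H)
(N(-52, -10) + 2248) - 2800 = ((96 + (-10)² + 22*(-10)) + 2248) - 2800 = ((96 + 100 - 220) + 2248) - 2800 = (-24 + 2248) - 2800 = 2224 - 2800 = -576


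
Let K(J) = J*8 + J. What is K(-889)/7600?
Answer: -8001/7600 ≈ -1.0528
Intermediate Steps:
K(J) = 9*J (K(J) = 8*J + J = 9*J)
K(-889)/7600 = (9*(-889))/7600 = -8001*1/7600 = -8001/7600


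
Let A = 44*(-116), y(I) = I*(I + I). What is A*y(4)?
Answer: -163328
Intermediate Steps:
y(I) = 2*I**2 (y(I) = I*(2*I) = 2*I**2)
A = -5104
A*y(4) = -10208*4**2 = -10208*16 = -5104*32 = -163328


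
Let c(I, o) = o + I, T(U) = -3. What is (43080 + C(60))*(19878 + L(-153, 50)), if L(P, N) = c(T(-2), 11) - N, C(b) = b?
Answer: 855725040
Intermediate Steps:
c(I, o) = I + o
L(P, N) = 8 - N (L(P, N) = (-3 + 11) - N = 8 - N)
(43080 + C(60))*(19878 + L(-153, 50)) = (43080 + 60)*(19878 + (8 - 1*50)) = 43140*(19878 + (8 - 50)) = 43140*(19878 - 42) = 43140*19836 = 855725040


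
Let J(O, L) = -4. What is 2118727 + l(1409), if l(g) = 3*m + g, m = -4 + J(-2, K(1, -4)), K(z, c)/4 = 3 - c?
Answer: 2120112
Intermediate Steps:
K(z, c) = 12 - 4*c (K(z, c) = 4*(3 - c) = 12 - 4*c)
m = -8 (m = -4 - 4 = -8)
l(g) = -24 + g (l(g) = 3*(-8) + g = -24 + g)
2118727 + l(1409) = 2118727 + (-24 + 1409) = 2118727 + 1385 = 2120112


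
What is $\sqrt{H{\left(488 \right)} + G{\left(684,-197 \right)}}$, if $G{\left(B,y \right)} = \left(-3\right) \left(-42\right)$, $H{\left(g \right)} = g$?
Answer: $\sqrt{614} \approx 24.779$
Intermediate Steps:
$G{\left(B,y \right)} = 126$
$\sqrt{H{\left(488 \right)} + G{\left(684,-197 \right)}} = \sqrt{488 + 126} = \sqrt{614}$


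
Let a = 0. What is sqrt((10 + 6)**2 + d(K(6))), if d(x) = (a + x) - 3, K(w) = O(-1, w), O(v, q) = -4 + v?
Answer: 2*sqrt(62) ≈ 15.748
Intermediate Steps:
K(w) = -5 (K(w) = -4 - 1 = -5)
d(x) = -3 + x (d(x) = (0 + x) - 3 = x - 3 = -3 + x)
sqrt((10 + 6)**2 + d(K(6))) = sqrt((10 + 6)**2 + (-3 - 5)) = sqrt(16**2 - 8) = sqrt(256 - 8) = sqrt(248) = 2*sqrt(62)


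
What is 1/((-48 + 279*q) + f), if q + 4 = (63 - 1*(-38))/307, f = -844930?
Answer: -307/259722679 ≈ -1.1820e-6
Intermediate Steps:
q = -1127/307 (q = -4 + (63 - 1*(-38))/307 = -4 + (63 + 38)*(1/307) = -4 + 101*(1/307) = -4 + 101/307 = -1127/307 ≈ -3.6710)
1/((-48 + 279*q) + f) = 1/((-48 + 279*(-1127/307)) - 844930) = 1/((-48 - 314433/307) - 844930) = 1/(-329169/307 - 844930) = 1/(-259722679/307) = -307/259722679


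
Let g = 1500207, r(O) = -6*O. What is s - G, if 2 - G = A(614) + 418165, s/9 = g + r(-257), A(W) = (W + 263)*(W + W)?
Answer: 15010860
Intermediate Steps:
A(W) = 2*W*(263 + W) (A(W) = (263 + W)*(2*W) = 2*W*(263 + W))
s = 13515741 (s = 9*(1500207 - 6*(-257)) = 9*(1500207 + 1542) = 9*1501749 = 13515741)
G = -1495119 (G = 2 - (2*614*(263 + 614) + 418165) = 2 - (2*614*877 + 418165) = 2 - (1076956 + 418165) = 2 - 1*1495121 = 2 - 1495121 = -1495119)
s - G = 13515741 - 1*(-1495119) = 13515741 + 1495119 = 15010860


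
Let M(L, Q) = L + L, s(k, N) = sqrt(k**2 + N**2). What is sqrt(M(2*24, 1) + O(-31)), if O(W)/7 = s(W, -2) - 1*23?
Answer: sqrt(-65 + 7*sqrt(965)) ≈ 12.347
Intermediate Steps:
s(k, N) = sqrt(N**2 + k**2)
O(W) = -161 + 7*sqrt(4 + W**2) (O(W) = 7*(sqrt((-2)**2 + W**2) - 1*23) = 7*(sqrt(4 + W**2) - 23) = 7*(-23 + sqrt(4 + W**2)) = -161 + 7*sqrt(4 + W**2))
M(L, Q) = 2*L
sqrt(M(2*24, 1) + O(-31)) = sqrt(2*(2*24) + (-161 + 7*sqrt(4 + (-31)**2))) = sqrt(2*48 + (-161 + 7*sqrt(4 + 961))) = sqrt(96 + (-161 + 7*sqrt(965))) = sqrt(-65 + 7*sqrt(965))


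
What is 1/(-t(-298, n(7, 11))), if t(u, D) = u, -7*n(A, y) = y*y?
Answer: 1/298 ≈ 0.0033557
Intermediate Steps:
n(A, y) = -y²/7 (n(A, y) = -y*y/7 = -y²/7)
1/(-t(-298, n(7, 11))) = 1/(-1*(-298)) = 1/298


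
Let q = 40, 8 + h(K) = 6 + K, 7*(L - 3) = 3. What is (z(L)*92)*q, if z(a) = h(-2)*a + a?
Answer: -264960/7 ≈ -37851.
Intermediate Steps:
L = 24/7 (L = 3 + (⅐)*3 = 3 + 3/7 = 24/7 ≈ 3.4286)
h(K) = -2 + K (h(K) = -8 + (6 + K) = -2 + K)
z(a) = -3*a (z(a) = (-2 - 2)*a + a = -4*a + a = -3*a)
(z(L)*92)*q = (-3*24/7*92)*40 = -72/7*92*40 = -6624/7*40 = -264960/7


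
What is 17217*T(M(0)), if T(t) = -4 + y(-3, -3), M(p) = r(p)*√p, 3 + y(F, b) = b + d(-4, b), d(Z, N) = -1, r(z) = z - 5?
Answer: -189387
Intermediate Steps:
r(z) = -5 + z
y(F, b) = -4 + b (y(F, b) = -3 + (b - 1) = -3 + (-1 + b) = -4 + b)
M(p) = √p*(-5 + p) (M(p) = (-5 + p)*√p = √p*(-5 + p))
T(t) = -11 (T(t) = -4 + (-4 - 3) = -4 - 7 = -11)
17217*T(M(0)) = 17217*(-11) = -189387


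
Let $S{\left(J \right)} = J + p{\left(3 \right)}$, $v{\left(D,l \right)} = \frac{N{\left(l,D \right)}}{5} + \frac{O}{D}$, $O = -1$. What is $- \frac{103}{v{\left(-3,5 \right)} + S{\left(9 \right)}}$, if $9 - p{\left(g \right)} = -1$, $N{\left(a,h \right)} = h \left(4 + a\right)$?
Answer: $- \frac{1545}{209} \approx -7.3923$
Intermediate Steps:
$v{\left(D,l \right)} = - \frac{1}{D} + \frac{D \left(4 + l\right)}{5}$ ($v{\left(D,l \right)} = \frac{D \left(4 + l\right)}{5} - \frac{1}{D} = - \frac{1}{D} + \frac{D \left(4 + l\right)}{5}$)
$p{\left(g \right)} = 10$ ($p{\left(g \right)} = 9 - -1 = 9 + 1 = 10$)
$S{\left(J \right)} = 10 + J$ ($S{\left(J \right)} = J + 10 = 10 + J$)
$- \frac{103}{v{\left(-3,5 \right)} + S{\left(9 \right)}} = - \frac{103}{\frac{-5 + \left(-3\right)^{2} \left(4 + 5\right)}{5 \left(-3\right)} + \left(10 + 9\right)} = - \frac{103}{\frac{1}{5} \left(- \frac{1}{3}\right) \left(-5 + 9 \cdot 9\right) + 19} = - \frac{103}{\frac{1}{5} \left(- \frac{1}{3}\right) \left(-5 + 81\right) + 19} = - \frac{103}{\frac{1}{5} \left(- \frac{1}{3}\right) 76 + 19} = - \frac{103}{- \frac{76}{15} + 19} = - \frac{103}{\frac{209}{15}} = \left(-103\right) \frac{15}{209} = - \frac{1545}{209}$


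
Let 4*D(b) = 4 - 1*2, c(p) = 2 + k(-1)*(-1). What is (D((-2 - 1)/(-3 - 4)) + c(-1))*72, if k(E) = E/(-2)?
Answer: 144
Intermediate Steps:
k(E) = -E/2 (k(E) = E*(-½) = -E/2)
c(p) = 3/2 (c(p) = 2 - ½*(-1)*(-1) = 2 + (½)*(-1) = 2 - ½ = 3/2)
D(b) = ½ (D(b) = (4 - 1*2)/4 = (4 - 2)/4 = (¼)*2 = ½)
(D((-2 - 1)/(-3 - 4)) + c(-1))*72 = (½ + 3/2)*72 = 2*72 = 144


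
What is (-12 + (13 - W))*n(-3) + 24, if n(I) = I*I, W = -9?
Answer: 114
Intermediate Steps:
n(I) = I**2
(-12 + (13 - W))*n(-3) + 24 = (-12 + (13 - 1*(-9)))*(-3)**2 + 24 = (-12 + (13 + 9))*9 + 24 = (-12 + 22)*9 + 24 = 10*9 + 24 = 90 + 24 = 114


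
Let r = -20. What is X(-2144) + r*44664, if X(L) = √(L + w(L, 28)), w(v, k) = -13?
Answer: -893280 + I*√2157 ≈ -8.9328e+5 + 46.444*I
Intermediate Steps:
X(L) = √(-13 + L) (X(L) = √(L - 13) = √(-13 + L))
X(-2144) + r*44664 = √(-13 - 2144) - 20*44664 = √(-2157) - 893280 = I*√2157 - 893280 = -893280 + I*√2157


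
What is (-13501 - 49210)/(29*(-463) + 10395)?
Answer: 62711/3032 ≈ 20.683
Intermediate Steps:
(-13501 - 49210)/(29*(-463) + 10395) = -62711/(-13427 + 10395) = -62711/(-3032) = -62711*(-1/3032) = 62711/3032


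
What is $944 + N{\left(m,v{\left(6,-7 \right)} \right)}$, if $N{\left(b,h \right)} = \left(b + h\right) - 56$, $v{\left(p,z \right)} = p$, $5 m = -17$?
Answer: $\frac{4453}{5} \approx 890.6$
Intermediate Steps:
$m = - \frac{17}{5}$ ($m = \frac{1}{5} \left(-17\right) = - \frac{17}{5} \approx -3.4$)
$N{\left(b,h \right)} = -56 + b + h$
$944 + N{\left(m,v{\left(6,-7 \right)} \right)} = 944 - \frac{267}{5} = \frac{4453}{5}$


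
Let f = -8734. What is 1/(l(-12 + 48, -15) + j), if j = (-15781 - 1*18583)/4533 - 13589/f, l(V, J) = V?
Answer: 39591222/1186747753 ≈ 0.033361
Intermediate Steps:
j = -238536239/39591222 (j = (-15781 - 1*18583)/4533 - 13589/(-8734) = (-15781 - 18583)*(1/4533) - 13589*(-1/8734) = -34364*1/4533 + 13589/8734 = -34364/4533 + 13589/8734 = -238536239/39591222 ≈ -6.0250)
1/(l(-12 + 48, -15) + j) = 1/((-12 + 48) - 238536239/39591222) = 1/(36 - 238536239/39591222) = 1/(1186747753/39591222) = 39591222/1186747753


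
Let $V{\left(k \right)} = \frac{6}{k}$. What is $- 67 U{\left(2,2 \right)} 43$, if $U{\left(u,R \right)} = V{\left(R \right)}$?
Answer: $-8643$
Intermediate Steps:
$U{\left(u,R \right)} = \frac{6}{R}$
$- 67 U{\left(2,2 \right)} 43 = - 67 \cdot \frac{6}{2} \cdot 43 = - 67 \cdot 6 \cdot \frac{1}{2} \cdot 43 = \left(-67\right) 3 \cdot 43 = \left(-201\right) 43 = -8643$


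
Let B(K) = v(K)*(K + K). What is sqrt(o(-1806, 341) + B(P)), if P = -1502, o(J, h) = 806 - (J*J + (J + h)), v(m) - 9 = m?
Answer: sqrt(1225607) ≈ 1107.1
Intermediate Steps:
v(m) = 9 + m
o(J, h) = 806 - J - h - J**2 (o(J, h) = 806 - (J**2 + (J + h)) = 806 - (J + h + J**2) = 806 + (-J - h - J**2) = 806 - J - h - J**2)
B(K) = 2*K*(9 + K) (B(K) = (9 + K)*(K + K) = (9 + K)*(2*K) = 2*K*(9 + K))
sqrt(o(-1806, 341) + B(P)) = sqrt((806 - 1*(-1806) - 1*341 - 1*(-1806)**2) + 2*(-1502)*(9 - 1502)) = sqrt((806 + 1806 - 341 - 1*3261636) + 2*(-1502)*(-1493)) = sqrt((806 + 1806 - 341 - 3261636) + 4484972) = sqrt(-3259365 + 4484972) = sqrt(1225607)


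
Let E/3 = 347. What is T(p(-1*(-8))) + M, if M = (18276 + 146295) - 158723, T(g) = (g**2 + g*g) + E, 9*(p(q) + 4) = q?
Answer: 559577/81 ≈ 6908.4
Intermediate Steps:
p(q) = -4 + q/9
E = 1041 (E = 3*347 = 1041)
T(g) = 1041 + 2*g**2 (T(g) = (g**2 + g*g) + 1041 = (g**2 + g**2) + 1041 = 2*g**2 + 1041 = 1041 + 2*g**2)
M = 5848 (M = 164571 - 158723 = 5848)
T(p(-1*(-8))) + M = (1041 + 2*(-4 + (-1*(-8))/9)**2) + 5848 = (1041 + 2*(-4 + (1/9)*8)**2) + 5848 = (1041 + 2*(-4 + 8/9)**2) + 5848 = (1041 + 2*(-28/9)**2) + 5848 = (1041 + 2*(784/81)) + 5848 = (1041 + 1568/81) + 5848 = 85889/81 + 5848 = 559577/81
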